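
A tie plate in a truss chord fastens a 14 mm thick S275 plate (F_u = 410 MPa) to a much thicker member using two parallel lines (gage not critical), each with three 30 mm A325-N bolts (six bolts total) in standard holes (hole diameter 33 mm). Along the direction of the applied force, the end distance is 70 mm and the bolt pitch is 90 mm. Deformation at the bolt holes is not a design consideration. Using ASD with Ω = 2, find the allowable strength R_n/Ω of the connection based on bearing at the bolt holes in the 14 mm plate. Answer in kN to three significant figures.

1440 kN

Per bolt r_n = 1.5 l_c t F_u ≤ 3.0 d t F_u; upper limit = 3.0 × 30 × 14 × 410 / 1000 = 516.6 kN.
Edge bolt: l_c = 70 − 33/2 = 53.5 mm → 1.5 × 53.5 × 14 × 410 / 1000 = 460.6 → r_n = 460.6 kN.
Interior bolts: l_c = 90 − 33 = 57 mm → 1.5 × 57 × 14 × 410 / 1000 = 490.8 → r_n = 490.8 kN.
R_n = 2 × 460.6 + 4 × 490.8 = 2884 kN.
Allowable strength R_n/Ω = 2884 / 2 = 1440 kN.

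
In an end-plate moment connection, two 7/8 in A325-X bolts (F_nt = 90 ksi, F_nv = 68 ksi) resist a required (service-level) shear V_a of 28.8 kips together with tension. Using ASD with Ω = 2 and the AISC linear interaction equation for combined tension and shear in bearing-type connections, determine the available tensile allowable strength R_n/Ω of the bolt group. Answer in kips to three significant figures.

A_b = π·0.875²/4 = 0.6013 in²; f_rv = 28.8 / (2 × 0.6013) = 23.95 ksi.
F'_nt = 1.3 F_nt − (Ω F_nt / F_nv) f_rv = 1.3·90 − (2·90/68)·23.95 = 53.61 ksi, capped at F_nt → F'_nt = 53.61 ksi.
R_n = F'_nt · A_b · n = 53.61 × 0.6013 × 2 = 64.47 kips.
Allowable strength R_n/Ω = 64.47 / 2 = 32.2 kips.

32.2 kips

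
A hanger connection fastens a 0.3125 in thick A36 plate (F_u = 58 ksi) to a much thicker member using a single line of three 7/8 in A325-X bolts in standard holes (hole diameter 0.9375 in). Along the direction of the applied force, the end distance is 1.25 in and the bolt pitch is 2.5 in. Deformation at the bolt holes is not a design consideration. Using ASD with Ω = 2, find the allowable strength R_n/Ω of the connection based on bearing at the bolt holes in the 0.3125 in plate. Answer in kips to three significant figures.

53.1 kips

Per bolt r_n = 1.5 l_c t F_u ≤ 3.0 d t F_u; upper limit = 3.0 × 0.875 × 0.3125 × 58 = 47.58 kips.
Edge bolt: l_c = 1.25 − 0.9375/2 = 0.7812 in → 1.5 × 0.7812 × 0.3125 × 58 = 21.24 → r_n = 21.24 kips.
Interior bolts: l_c = 2.5 − 0.9375 = 1.562 in → 1.5 × 1.562 × 0.3125 × 58 = 42.48 → r_n = 42.48 kips.
R_n = 1 × 21.24 + 2 × 42.48 = 106.2 kips.
Allowable strength R_n/Ω = 106.2 / 2 = 53.1 kips.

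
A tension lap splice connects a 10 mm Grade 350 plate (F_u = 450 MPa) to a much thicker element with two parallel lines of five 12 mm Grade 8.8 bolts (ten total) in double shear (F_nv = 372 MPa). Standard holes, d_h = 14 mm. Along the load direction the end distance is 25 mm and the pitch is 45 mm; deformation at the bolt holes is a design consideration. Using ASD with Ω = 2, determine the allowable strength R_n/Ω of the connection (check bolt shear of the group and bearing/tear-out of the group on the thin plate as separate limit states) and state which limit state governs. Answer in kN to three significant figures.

Bolt shear: A_b = π·12²/4 = 113.1 mm²; R_n = 372 × 113.1 × 10 × 2 / 1000 = 841.4 kN → 841.4 / 2 = 421 kN.
Bearing (1.2 l_c t F_u ≤ 2.4 d t F_u): upper limit = 2.4·12·10·450 / 1000 = 129.6 kN.
  Edge l_c = 25 − 14/2 = 18 → r_n = 97.2 kN; interior l_c = 45 − 14 = 31 → r_n = 129.6 kN.
  R_n,bearing = 2·97.2 + 8·129.6 = 1231 kN → 1231 / 2 = 616 kN.
Bolt shear governs: 421 kN.

421 kN (bolt shear governs)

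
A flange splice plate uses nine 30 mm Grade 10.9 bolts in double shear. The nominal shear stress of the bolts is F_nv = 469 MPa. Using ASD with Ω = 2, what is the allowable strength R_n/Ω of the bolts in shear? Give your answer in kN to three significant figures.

2980 kN

A_b = π × 30² / 4 = 706.9 mm².
R_n = F_nv · A_b · n · n_s = 469 × 706.9 × 9 × 2 / 1000 = 5967 kN.
Allowable strength R_n/Ω = 5967 / 2 = 2980 kN.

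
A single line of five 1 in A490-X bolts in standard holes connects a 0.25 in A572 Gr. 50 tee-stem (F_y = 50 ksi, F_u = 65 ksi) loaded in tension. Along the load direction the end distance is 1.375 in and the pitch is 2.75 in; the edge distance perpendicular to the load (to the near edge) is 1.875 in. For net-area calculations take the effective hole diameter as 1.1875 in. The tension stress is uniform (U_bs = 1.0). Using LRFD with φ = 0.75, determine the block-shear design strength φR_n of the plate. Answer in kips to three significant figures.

Shear plane L_v = 1.375 + 4·2.75 = 12.38 in; A_gv = 12.38 × 0.25 = 3.094 in².
A_nv = (12.38 − 4.5·1.1875) × 0.25 = 1.758 in².
A_nt = (1.875 − 0.5·1.1875) × 0.25 = 0.3203 in².
0.6 F_u A_nv = 68.55 kips; 0.6 F_y A_gv = 92.81 kips → shear rupture governs the shear term.
R_n = 68.55 + 1.0 × 65 × 0.3203 = 89.38 kips.
Design strength φR_n = 0.75 × 89.38 = 67 kips.

67 kips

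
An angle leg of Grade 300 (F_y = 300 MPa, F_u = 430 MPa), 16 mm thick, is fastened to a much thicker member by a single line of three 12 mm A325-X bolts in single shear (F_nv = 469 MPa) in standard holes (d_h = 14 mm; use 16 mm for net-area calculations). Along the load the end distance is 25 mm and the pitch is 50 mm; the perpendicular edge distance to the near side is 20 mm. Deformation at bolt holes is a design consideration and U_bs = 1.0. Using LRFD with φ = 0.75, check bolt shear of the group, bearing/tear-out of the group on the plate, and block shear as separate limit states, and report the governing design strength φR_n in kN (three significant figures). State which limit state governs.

Bolt shear: A_b = π·12²/4 = 113.1 mm²; R_n = 469 × 113.1 × 3 × 1 / 1000 = 159.1 kN → 0.75 × 159.1 = 119 kN.
Bearing: edge l_c = 18, r_n = 148.6 kN; interior l_c = 36, r_n = 198.1 kN; R_n = 148.6 + 2·198.1 = 544.9 kN → 409 kN.
Block shear: A_gv = 2000, A_nv = 1360, A_nt = 192 mm²; R_n = min(0.6F_uA_nv, 0.6F_yA_gv) + U_bs·F_u·A_nt = 433.4 kN → 325 kN.
Bolt shear governs: 119 kN.

119 kN (bolt shear governs)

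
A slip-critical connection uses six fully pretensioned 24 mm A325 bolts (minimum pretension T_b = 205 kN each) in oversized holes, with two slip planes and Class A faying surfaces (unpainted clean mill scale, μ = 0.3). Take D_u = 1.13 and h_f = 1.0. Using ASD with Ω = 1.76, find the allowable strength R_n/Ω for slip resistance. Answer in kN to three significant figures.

474 kN

R_n = μ · D_u · h_f · T_b · n_s · n_b = 0.3 × 1.13 × 1.0 × 205 × 2 × 6 = 833.9 kN.
Allowable strength R_n/Ω = 833.9 / 1.76 = 474 kN.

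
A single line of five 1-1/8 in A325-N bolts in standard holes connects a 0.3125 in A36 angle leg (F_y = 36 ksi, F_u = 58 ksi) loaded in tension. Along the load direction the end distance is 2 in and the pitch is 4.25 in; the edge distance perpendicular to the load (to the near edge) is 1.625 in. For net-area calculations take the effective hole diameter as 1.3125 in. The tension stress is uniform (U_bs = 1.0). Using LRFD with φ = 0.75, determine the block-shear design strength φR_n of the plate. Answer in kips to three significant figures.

109 kips

Shear plane L_v = 2 + 4·4.25 = 19 in; A_gv = 19 × 0.3125 = 5.938 in².
A_nv = (19 − 4.5·1.3125) × 0.3125 = 4.092 in².
A_nt = (1.625 − 0.5·1.3125) × 0.3125 = 0.3027 in².
0.6 F_u A_nv = 142.4 kips; 0.6 F_y A_gv = 128.2 kips → shear yielding governs the shear term.
R_n = 128.2 + 1.0 × 58 × 0.3027 = 145.8 kips.
Design strength φR_n = 0.75 × 145.8 = 109 kips.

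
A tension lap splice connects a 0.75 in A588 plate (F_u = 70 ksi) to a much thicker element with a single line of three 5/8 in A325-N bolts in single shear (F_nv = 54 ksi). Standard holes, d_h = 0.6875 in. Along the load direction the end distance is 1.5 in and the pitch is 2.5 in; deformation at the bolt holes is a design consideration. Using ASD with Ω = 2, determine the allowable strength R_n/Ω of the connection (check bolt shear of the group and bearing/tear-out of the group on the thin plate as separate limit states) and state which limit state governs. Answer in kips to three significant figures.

Bolt shear: A_b = π·0.625²/4 = 0.3068 in²; R_n = 54 × 0.3068 × 3 × 1 = 49.7 kips → 49.7 / 2 = 24.9 kips.
Bearing (1.2 l_c t F_u ≤ 2.4 d t F_u): upper limit = 2.4·0.625·0.75·70 = 78.75 kips.
  Edge l_c = 1.5 − 0.6875/2 = 1.156 → r_n = 72.84 kips; interior l_c = 2.5 − 0.6875 = 1.812 → r_n = 78.75 kips.
  R_n,bearing = 1·72.84 + 2·78.75 = 230.3 kips → 230.3 / 2 = 115 kips.
Bolt shear governs: 24.9 kips.

24.9 kips (bolt shear governs)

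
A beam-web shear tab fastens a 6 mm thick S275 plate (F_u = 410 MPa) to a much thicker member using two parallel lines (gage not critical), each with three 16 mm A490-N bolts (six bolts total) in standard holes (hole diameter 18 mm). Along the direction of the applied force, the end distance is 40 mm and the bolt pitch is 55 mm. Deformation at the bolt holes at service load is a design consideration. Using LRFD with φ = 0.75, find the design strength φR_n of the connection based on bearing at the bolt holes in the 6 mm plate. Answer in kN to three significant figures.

Per bolt r_n = 1.2 l_c t F_u ≤ 2.4 d t F_u; upper limit = 2.4 × 16 × 6 × 410 / 1000 = 94.46 kN.
Edge bolt: l_c = 40 − 18/2 = 31 mm → 1.2 × 31 × 6 × 410 / 1000 = 91.51 → r_n = 91.51 kN.
Interior bolts: l_c = 55 − 18 = 37 mm → 1.2 × 37 × 6 × 410 / 1000 = 109.2 → r_n = 94.46 kN.
R_n = 2 × 91.51 + 4 × 94.46 = 560.9 kN.
Design strength φR_n = 0.75 × 560.9 = 421 kN.

421 kN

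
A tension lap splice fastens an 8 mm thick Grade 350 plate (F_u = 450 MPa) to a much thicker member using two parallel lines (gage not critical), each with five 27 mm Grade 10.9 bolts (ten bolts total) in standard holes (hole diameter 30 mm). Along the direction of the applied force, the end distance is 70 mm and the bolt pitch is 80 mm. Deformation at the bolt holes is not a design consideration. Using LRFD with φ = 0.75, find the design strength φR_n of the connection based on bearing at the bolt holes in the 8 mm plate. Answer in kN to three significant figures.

2060 kN

Per bolt r_n = 1.5 l_c t F_u ≤ 3.0 d t F_u; upper limit = 3.0 × 27 × 8 × 450 / 1000 = 291.6 kN.
Edge bolt: l_c = 70 − 30/2 = 55 mm → 1.5 × 55 × 8 × 450 / 1000 = 297 → r_n = 291.6 kN.
Interior bolts: l_c = 80 − 30 = 50 mm → 1.5 × 50 × 8 × 450 / 1000 = 270 → r_n = 270 kN.
R_n = 2 × 291.6 + 8 × 270 = 2743 kN.
Design strength φR_n = 0.75 × 2743 = 2060 kN.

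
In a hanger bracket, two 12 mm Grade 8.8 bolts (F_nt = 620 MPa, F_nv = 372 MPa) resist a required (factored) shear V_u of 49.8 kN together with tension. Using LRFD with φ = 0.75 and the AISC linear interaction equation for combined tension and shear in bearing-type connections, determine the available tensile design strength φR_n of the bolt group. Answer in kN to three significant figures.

53.7 kN

A_b = π·12²/4 = 113.1 mm²; f_rv = 49.8 × 1000 / (2 × 113.1) = 220.2 MPa.
F'_nt = 1.3 F_nt − (F_nt / φF_nv) f_rv = 1.3·620 − (620/(0.75·372))·220.2 = 316.7 MPa, capped at F_nt → F'_nt = 316.7 MPa.
R_n = F'_nt · A_b · n = 316.7 × 113.1 × 2 / 1000 = 71.65 kN.
Design strength φR_n = 0.75 × 71.65 = 53.7 kN.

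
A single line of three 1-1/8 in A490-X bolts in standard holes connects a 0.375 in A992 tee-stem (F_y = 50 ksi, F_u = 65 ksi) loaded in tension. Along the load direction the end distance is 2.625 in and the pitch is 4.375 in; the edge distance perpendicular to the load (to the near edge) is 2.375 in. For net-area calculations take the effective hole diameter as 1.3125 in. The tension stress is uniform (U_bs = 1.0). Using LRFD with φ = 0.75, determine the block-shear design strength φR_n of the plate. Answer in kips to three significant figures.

Shear plane L_v = 2.625 + 2·4.375 = 11.38 in; A_gv = 11.38 × 0.375 = 4.266 in².
A_nv = (11.38 − 2.5·1.3125) × 0.375 = 3.035 in².
A_nt = (2.375 − 0.5·1.3125) × 0.375 = 0.6445 in².
0.6 F_u A_nv = 118.4 kips; 0.6 F_y A_gv = 128 kips → shear rupture governs the shear term.
R_n = 118.4 + 1.0 × 65 × 0.6445 = 160.3 kips.
Design strength φR_n = 0.75 × 160.3 = 120 kips.

120 kips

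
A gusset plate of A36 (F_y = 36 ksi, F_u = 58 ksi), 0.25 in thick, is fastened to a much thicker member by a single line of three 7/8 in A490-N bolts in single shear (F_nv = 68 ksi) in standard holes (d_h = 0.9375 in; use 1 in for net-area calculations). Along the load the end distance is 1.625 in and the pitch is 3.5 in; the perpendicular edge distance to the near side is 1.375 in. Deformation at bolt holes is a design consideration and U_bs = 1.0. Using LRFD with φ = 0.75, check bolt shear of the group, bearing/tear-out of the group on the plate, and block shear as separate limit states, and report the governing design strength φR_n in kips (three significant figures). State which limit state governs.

44.4 kips (block shear governs)

Bolt shear: A_b = π·0.875²/4 = 0.6013 in²; R_n = 68 × 0.6013 × 3 × 1 = 122.7 kips → 0.75 × 122.7 = 92 kips.
Bearing: edge l_c = 1.156, r_n = 20.12 kips; interior l_c = 2.562, r_n = 30.45 kips; R_n = 20.12 + 2·30.45 = 81.02 kips → 60.8 kips.
Block shear: A_gv = 2.156, A_nv = 1.531, A_nt = 0.2188 in²; R_n = min(0.6F_uA_nv, 0.6F_yA_gv) + U_bs·F_u·A_nt = 59.26 kips → 44.4 kips.
Block shear governs: 44.4 kips.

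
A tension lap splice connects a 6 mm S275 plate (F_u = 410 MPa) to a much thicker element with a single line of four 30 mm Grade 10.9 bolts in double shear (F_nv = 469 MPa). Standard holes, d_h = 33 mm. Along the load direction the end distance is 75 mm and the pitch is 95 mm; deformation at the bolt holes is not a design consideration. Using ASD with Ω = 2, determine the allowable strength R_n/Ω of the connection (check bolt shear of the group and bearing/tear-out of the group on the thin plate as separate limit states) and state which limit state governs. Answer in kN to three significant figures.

Bolt shear: A_b = π·30²/4 = 706.9 mm²; R_n = 469 × 706.9 × 4 × 2 / 1000 = 2652 kN → 2652 / 2 = 1330 kN.
Bearing (1.5 l_c t F_u ≤ 3.0 d t F_u): upper limit = 3.0·30·6·410 / 1000 = 221.4 kN.
  Edge l_c = 75 − 33/2 = 58.5 → r_n = 215.9 kN; interior l_c = 95 − 33 = 62 → r_n = 221.4 kN.
  R_n,bearing = 1·215.9 + 3·221.4 = 880.1 kN → 880.1 / 2 = 440 kN.
Bearing governs: 440 kN.

440 kN (bearing governs)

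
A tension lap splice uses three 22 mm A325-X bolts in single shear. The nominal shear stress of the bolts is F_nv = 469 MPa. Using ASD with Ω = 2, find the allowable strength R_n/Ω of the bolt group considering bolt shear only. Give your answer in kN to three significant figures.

267 kN

A_b = π × 22² / 4 = 380.1 mm².
R_n = F_nv · A_b · n · n_s = 469 × 380.1 × 3 × 1 / 1000 = 534.8 kN.
Allowable strength R_n/Ω = 534.8 / 2 = 267 kN.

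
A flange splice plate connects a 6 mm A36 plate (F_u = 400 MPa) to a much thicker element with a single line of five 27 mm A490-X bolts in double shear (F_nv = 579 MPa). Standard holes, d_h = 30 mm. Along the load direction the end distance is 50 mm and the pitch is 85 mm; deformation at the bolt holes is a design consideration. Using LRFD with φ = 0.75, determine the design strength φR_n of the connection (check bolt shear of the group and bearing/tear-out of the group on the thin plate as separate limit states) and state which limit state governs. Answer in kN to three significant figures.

Bolt shear: A_b = π·27²/4 = 572.6 mm²; R_n = 579 × 572.6 × 5 × 2 / 1000 = 3315 kN → 0.75 × 3315 = 2490 kN.
Bearing (1.2 l_c t F_u ≤ 2.4 d t F_u): upper limit = 2.4·27·6·400 / 1000 = 155.5 kN.
  Edge l_c = 50 − 30/2 = 35 → r_n = 100.8 kN; interior l_c = 85 − 30 = 55 → r_n = 155.5 kN.
  R_n,bearing = 1·100.8 + 4·155.5 = 722.9 kN → 0.75 × 722.9 = 542 kN.
Bearing governs: 542 kN.

542 kN (bearing governs)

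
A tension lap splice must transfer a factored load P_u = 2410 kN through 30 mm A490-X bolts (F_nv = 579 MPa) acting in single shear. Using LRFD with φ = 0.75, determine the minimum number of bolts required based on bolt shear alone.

A_b = π·30²/4 = 706.9 mm².
Per-bolt design strength φR_n = 0.75 × 579 × 706.9 × 1 / 1000 = 307 kN.
n ≥ 2410 / 307 = 7.851 → use 8 bolts.

8 bolts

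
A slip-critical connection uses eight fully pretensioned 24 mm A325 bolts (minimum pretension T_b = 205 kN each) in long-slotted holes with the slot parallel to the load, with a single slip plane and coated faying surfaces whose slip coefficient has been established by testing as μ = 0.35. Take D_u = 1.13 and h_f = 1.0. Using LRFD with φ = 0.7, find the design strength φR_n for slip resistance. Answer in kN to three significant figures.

454 kN

R_n = μ · D_u · h_f · T_b · n_s · n_b = 0.35 × 1.13 × 1.0 × 205 × 1 × 8 = 648.6 kN.
Design strength φR_n = 0.7 × 648.6 = 454 kN.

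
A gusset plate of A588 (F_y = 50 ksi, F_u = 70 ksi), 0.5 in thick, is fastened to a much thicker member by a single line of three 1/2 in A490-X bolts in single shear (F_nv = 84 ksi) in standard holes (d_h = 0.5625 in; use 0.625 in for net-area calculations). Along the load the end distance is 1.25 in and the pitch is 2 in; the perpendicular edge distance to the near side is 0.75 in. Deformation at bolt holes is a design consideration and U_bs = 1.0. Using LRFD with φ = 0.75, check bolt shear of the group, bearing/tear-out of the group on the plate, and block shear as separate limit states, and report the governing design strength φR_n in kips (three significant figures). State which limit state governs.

37.1 kips (bolt shear governs)

Bolt shear: A_b = π·0.5²/4 = 0.1963 in²; R_n = 84 × 0.1963 × 3 × 1 = 49.48 kips → 0.75 × 49.48 = 37.1 kips.
Bearing: edge l_c = 0.9688, r_n = 40.69 kips; interior l_c = 1.438, r_n = 42 kips; R_n = 40.69 + 2·42 = 124.7 kips → 93.5 kips.
Block shear: A_gv = 2.625, A_nv = 1.844, A_nt = 0.2188 in²; R_n = min(0.6F_uA_nv, 0.6F_yA_gv) + U_bs·F_u·A_nt = 92.75 kips → 69.6 kips.
Bolt shear governs: 37.1 kips.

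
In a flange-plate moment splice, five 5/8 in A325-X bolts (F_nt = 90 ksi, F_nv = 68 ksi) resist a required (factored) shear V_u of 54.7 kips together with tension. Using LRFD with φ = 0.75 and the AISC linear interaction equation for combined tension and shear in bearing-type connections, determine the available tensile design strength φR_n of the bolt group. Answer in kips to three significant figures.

62.2 kips

A_b = π·0.625²/4 = 0.3068 in²; f_rv = 54.7 / (5 × 0.3068) = 35.66 ksi.
F'_nt = 1.3 F_nt − (F_nt / φF_nv) f_rv = 1.3·90 − (90/(0.75·68))·35.66 = 54.07 ksi, capped at F_nt → F'_nt = 54.07 ksi.
R_n = F'_nt · A_b · n = 54.07 × 0.3068 × 5 = 82.95 kips.
Design strength φR_n = 0.75 × 82.95 = 62.2 kips.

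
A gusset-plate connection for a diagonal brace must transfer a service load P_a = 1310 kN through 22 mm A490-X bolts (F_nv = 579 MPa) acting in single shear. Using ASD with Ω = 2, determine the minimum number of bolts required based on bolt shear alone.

A_b = π·22²/4 = 380.1 mm².
Per-bolt allowable strength R_n/Ω = 579 × 380.1 × 1 / 1000 / 2 = 110 kN.
n ≥ 1310 / 110 = 11.9 → use 12 bolts.

12 bolts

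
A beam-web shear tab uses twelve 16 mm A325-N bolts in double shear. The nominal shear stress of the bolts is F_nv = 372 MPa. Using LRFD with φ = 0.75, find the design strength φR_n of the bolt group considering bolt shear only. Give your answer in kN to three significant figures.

A_b = π × 16² / 4 = 201.1 mm².
R_n = F_nv · A_b · n · n_s = 372 × 201.1 × 12 × 2 / 1000 = 1795 kN.
Design strength φR_n = 0.75 × 1795 = 1350 kN.

1350 kN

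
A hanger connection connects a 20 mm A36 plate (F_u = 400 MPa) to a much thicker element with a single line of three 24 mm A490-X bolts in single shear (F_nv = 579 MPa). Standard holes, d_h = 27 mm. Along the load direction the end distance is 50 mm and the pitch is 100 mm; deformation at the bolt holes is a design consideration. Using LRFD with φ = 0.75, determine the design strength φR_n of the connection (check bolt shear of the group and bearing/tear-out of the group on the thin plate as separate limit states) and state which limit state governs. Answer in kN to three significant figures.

589 kN (bolt shear governs)

Bolt shear: A_b = π·24²/4 = 452.4 mm²; R_n = 579 × 452.4 × 3 × 1 / 1000 = 785.8 kN → 0.75 × 785.8 = 589 kN.
Bearing (1.2 l_c t F_u ≤ 2.4 d t F_u): upper limit = 2.4·24·20·400 / 1000 = 460.8 kN.
  Edge l_c = 50 − 27/2 = 36.5 → r_n = 350.4 kN; interior l_c = 100 − 27 = 73 → r_n = 460.8 kN.
  R_n,bearing = 1·350.4 + 2·460.8 = 1272 kN → 0.75 × 1272 = 954 kN.
Bolt shear governs: 589 kN.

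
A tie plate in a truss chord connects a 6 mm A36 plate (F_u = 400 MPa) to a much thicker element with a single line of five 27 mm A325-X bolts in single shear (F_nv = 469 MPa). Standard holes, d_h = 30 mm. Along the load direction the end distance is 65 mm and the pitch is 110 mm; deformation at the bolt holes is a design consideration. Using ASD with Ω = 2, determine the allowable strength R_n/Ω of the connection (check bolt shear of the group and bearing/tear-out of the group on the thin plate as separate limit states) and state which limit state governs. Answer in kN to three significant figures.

Bolt shear: A_b = π·27²/4 = 572.6 mm²; R_n = 469 × 572.6 × 5 × 1 / 1000 = 1343 kN → 1343 / 2 = 671 kN.
Bearing (1.2 l_c t F_u ≤ 2.4 d t F_u): upper limit = 2.4·27·6·400 / 1000 = 155.5 kN.
  Edge l_c = 65 − 30/2 = 50 → r_n = 144 kN; interior l_c = 110 − 30 = 80 → r_n = 155.5 kN.
  R_n,bearing = 1·144 + 4·155.5 = 766.1 kN → 766.1 / 2 = 383 kN.
Bearing governs: 383 kN.

383 kN (bearing governs)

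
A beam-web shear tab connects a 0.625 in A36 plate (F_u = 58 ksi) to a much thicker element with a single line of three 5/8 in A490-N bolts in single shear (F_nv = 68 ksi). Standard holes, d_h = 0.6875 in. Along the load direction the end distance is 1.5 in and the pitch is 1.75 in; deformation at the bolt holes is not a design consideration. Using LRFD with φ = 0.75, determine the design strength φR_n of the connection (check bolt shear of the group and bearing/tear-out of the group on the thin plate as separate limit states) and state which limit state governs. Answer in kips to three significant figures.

Bolt shear: A_b = π·0.625²/4 = 0.3068 in²; R_n = 68 × 0.3068 × 3 × 1 = 62.59 kips → 0.75 × 62.59 = 46.9 kips.
Bearing (1.5 l_c t F_u ≤ 3.0 d t F_u): upper limit = 3.0·0.625·0.625·58 = 67.97 kips.
  Edge l_c = 1.5 − 0.6875/2 = 1.156 → r_n = 62.87 kips; interior l_c = 1.75 − 0.6875 = 1.062 → r_n = 57.77 kips.
  R_n,bearing = 1·62.87 + 2·57.77 = 178.4 kips → 0.75 × 178.4 = 134 kips.
Bolt shear governs: 46.9 kips.

46.9 kips (bolt shear governs)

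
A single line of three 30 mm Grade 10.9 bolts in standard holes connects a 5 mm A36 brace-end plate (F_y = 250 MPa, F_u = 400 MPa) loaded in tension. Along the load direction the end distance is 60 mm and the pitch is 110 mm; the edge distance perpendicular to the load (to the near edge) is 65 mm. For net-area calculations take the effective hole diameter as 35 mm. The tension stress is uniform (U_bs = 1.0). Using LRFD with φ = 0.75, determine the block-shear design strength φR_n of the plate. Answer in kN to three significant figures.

Shear plane L_v = 60 + 2·110 = 280 mm; A_gv = 280 × 5 = 1400 mm².
A_nv = (280 − 2.5·35) × 5 = 962.5 mm².
A_nt = (65 − 0.5·35) × 5 = 237.5 mm².
0.6 F_u A_nv = 231 kN; 0.6 F_y A_gv = 210 kN → shear yielding governs the shear term.
R_n = 210 + 1.0 × 400 × 237.5 / 1000 = 305 kN.
Design strength φR_n = 0.75 × 305 = 229 kN.

229 kN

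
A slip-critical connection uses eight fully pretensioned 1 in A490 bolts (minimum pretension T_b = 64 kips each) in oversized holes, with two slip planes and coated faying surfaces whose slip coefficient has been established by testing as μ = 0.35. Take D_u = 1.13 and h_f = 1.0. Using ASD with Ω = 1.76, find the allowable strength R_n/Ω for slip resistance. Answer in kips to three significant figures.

R_n = μ · D_u · h_f · T_b · n_s · n_b = 0.35 × 1.13 × 1.0 × 64 × 2 × 8 = 405 kips.
Allowable strength R_n/Ω = 405 / 1.76 = 230 kips.

230 kips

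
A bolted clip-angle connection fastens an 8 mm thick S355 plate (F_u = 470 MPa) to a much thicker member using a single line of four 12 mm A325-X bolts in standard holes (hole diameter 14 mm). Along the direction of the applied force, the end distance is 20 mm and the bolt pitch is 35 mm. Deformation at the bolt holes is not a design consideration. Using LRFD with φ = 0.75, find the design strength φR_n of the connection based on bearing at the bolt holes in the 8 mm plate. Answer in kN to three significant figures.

Per bolt r_n = 1.5 l_c t F_u ≤ 3.0 d t F_u; upper limit = 3.0 × 12 × 8 × 470 / 1000 = 135.4 kN.
Edge bolt: l_c = 20 − 14/2 = 13 mm → 1.5 × 13 × 8 × 470 / 1000 = 73.32 → r_n = 73.32 kN.
Interior bolts: l_c = 35 − 14 = 21 mm → 1.5 × 21 × 8 × 470 / 1000 = 118.4 → r_n = 118.4 kN.
R_n = 1 × 73.32 + 3 × 118.4 = 428.6 kN.
Design strength φR_n = 0.75 × 428.6 = 321 kN.

321 kN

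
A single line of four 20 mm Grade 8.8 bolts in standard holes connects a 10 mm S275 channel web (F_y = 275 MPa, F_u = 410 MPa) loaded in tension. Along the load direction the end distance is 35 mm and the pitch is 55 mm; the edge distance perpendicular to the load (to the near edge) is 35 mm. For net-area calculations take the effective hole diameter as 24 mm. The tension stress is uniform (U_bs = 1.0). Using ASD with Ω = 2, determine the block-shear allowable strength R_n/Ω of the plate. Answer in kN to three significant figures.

Shear plane L_v = 35 + 3·55 = 200 mm; A_gv = 200 × 10 = 2000 mm².
A_nv = (200 − 3.5·24) × 10 = 1160 mm².
A_nt = (35 − 0.5·24) × 10 = 230 mm².
0.6 F_u A_nv = 285.4 kN; 0.6 F_y A_gv = 330 kN → shear rupture governs the shear term.
R_n = 285.4 + 1.0 × 410 × 230 / 1000 = 379.7 kN.
Allowable strength R_n/Ω = 379.7 / 2 = 190 kN.

190 kN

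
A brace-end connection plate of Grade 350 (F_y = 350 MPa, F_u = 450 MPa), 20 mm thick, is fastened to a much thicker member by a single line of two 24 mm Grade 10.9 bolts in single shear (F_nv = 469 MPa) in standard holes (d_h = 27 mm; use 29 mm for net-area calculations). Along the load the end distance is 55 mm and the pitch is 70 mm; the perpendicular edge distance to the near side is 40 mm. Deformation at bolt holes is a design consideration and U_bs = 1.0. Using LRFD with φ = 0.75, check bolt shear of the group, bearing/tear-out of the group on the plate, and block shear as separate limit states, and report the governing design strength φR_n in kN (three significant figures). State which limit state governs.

318 kN (bolt shear governs)

Bolt shear: A_b = π·24²/4 = 452.4 mm²; R_n = 469 × 452.4 × 2 × 1 / 1000 = 424.3 kN → 0.75 × 424.3 = 318 kN.
Bearing: edge l_c = 41.5, r_n = 448.2 kN; interior l_c = 43, r_n = 464.4 kN; R_n = 448.2 + 1·464.4 = 912.6 kN → 684 kN.
Block shear: A_gv = 2500, A_nv = 1630, A_nt = 510 mm²; R_n = min(0.6F_uA_nv, 0.6F_yA_gv) + U_bs·F_u·A_nt = 669.6 kN → 502 kN.
Bolt shear governs: 318 kN.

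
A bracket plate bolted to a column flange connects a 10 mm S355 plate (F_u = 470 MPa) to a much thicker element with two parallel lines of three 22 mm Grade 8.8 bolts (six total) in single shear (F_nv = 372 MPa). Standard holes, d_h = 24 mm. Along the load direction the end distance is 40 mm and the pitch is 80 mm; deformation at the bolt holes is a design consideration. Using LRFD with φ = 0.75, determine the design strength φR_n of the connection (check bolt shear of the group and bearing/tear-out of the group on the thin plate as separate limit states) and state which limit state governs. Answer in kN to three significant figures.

Bolt shear: A_b = π·22²/4 = 380.1 mm²; R_n = 372 × 380.1 × 6 × 1 / 1000 = 848.5 kN → 0.75 × 848.5 = 636 kN.
Bearing (1.2 l_c t F_u ≤ 2.4 d t F_u): upper limit = 2.4·22·10·470 / 1000 = 248.2 kN.
  Edge l_c = 40 − 24/2 = 28 → r_n = 157.9 kN; interior l_c = 80 − 24 = 56 → r_n = 248.2 kN.
  R_n,bearing = 2·157.9 + 4·248.2 = 1308 kN → 0.75 × 1308 = 981 kN.
Bolt shear governs: 636 kN.

636 kN (bolt shear governs)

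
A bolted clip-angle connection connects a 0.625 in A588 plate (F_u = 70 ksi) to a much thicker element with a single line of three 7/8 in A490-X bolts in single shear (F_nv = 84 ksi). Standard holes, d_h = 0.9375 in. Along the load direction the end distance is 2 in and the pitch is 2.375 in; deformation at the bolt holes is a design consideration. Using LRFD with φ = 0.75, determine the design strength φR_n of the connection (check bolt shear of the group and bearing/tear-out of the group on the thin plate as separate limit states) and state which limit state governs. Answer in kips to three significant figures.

Bolt shear: A_b = π·0.875²/4 = 0.6013 in²; R_n = 84 × 0.6013 × 3 × 1 = 151.5 kips → 0.75 × 151.5 = 114 kips.
Bearing (1.2 l_c t F_u ≤ 2.4 d t F_u): upper limit = 2.4·0.875·0.625·70 = 91.88 kips.
  Edge l_c = 2 − 0.9375/2 = 1.531 → r_n = 80.39 kips; interior l_c = 2.375 − 0.9375 = 1.438 → r_n = 75.47 kips.
  R_n,bearing = 1·80.39 + 2·75.47 = 231.3 kips → 0.75 × 231.3 = 173 kips.
Bolt shear governs: 114 kips.

114 kips (bolt shear governs)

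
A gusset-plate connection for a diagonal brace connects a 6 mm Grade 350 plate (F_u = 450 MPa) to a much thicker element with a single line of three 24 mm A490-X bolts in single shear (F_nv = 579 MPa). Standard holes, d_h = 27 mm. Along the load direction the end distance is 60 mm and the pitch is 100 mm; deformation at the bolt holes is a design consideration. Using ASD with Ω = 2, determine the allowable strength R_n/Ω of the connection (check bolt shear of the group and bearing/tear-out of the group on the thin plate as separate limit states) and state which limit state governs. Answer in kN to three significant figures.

Bolt shear: A_b = π·24²/4 = 452.4 mm²; R_n = 579 × 452.4 × 3 × 1 / 1000 = 785.8 kN → 785.8 / 2 = 393 kN.
Bearing (1.2 l_c t F_u ≤ 2.4 d t F_u): upper limit = 2.4·24·6·450 / 1000 = 155.5 kN.
  Edge l_c = 60 − 27/2 = 46.5 → r_n = 150.7 kN; interior l_c = 100 − 27 = 73 → r_n = 155.5 kN.
  R_n,bearing = 1·150.7 + 2·155.5 = 461.7 kN → 461.7 / 2 = 231 kN.
Bearing governs: 231 kN.

231 kN (bearing governs)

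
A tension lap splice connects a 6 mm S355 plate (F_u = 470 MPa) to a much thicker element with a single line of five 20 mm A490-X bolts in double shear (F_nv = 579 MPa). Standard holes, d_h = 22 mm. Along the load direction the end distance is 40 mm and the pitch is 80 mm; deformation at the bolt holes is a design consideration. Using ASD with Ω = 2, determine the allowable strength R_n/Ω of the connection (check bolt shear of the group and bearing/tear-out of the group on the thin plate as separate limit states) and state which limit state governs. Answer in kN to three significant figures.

Bolt shear: A_b = π·20²/4 = 314.2 mm²; R_n = 579 × 314.2 × 5 × 2 / 1000 = 1819 kN → 1819 / 2 = 909 kN.
Bearing (1.2 l_c t F_u ≤ 2.4 d t F_u): upper limit = 2.4·20·6·470 / 1000 = 135.4 kN.
  Edge l_c = 40 − 22/2 = 29 → r_n = 98.14 kN; interior l_c = 80 − 22 = 58 → r_n = 135.4 kN.
  R_n,bearing = 1·98.14 + 4·135.4 = 639.6 kN → 639.6 / 2 = 320 kN.
Bearing governs: 320 kN.

320 kN (bearing governs)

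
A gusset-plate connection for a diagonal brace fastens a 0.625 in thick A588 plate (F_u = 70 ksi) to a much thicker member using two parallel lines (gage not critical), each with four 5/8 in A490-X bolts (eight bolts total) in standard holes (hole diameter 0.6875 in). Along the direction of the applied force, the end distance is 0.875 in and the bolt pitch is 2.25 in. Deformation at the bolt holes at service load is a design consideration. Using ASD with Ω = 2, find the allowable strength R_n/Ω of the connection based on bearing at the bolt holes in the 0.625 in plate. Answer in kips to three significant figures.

225 kips

Per bolt r_n = 1.2 l_c t F_u ≤ 2.4 d t F_u; upper limit = 2.4 × 0.625 × 0.625 × 70 = 65.62 kips.
Edge bolt: l_c = 0.875 − 0.6875/2 = 0.5312 in → 1.2 × 0.5312 × 0.625 × 70 = 27.89 → r_n = 27.89 kips.
Interior bolts: l_c = 2.25 − 0.6875 = 1.562 in → 1.2 × 1.562 × 0.625 × 70 = 82.03 → r_n = 65.62 kips.
R_n = 2 × 27.89 + 6 × 65.62 = 449.5 kips.
Allowable strength R_n/Ω = 449.5 / 2 = 225 kips.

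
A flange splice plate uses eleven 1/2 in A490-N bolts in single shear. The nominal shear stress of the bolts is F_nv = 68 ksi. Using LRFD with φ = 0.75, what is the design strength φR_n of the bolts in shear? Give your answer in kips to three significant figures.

110 kips

A_b = π × 0.5² / 4 = 0.1963 in².
R_n = F_nv · A_b · n · n_s = 68 × 0.1963 × 11 × 1 = 146.9 kips.
Design strength φR_n = 0.75 × 146.9 = 110 kips.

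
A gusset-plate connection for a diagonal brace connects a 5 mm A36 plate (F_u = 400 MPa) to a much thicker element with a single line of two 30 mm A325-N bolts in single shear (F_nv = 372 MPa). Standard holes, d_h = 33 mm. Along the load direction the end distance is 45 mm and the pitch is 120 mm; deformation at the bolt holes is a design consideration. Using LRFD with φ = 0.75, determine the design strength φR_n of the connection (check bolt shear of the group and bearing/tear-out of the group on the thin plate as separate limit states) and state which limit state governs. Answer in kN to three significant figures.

159 kN (bearing governs)

Bolt shear: A_b = π·30²/4 = 706.9 mm²; R_n = 372 × 706.9 × 2 × 1 / 1000 = 525.9 kN → 0.75 × 525.9 = 394 kN.
Bearing (1.2 l_c t F_u ≤ 2.4 d t F_u): upper limit = 2.4·30·5·400 / 1000 = 144 kN.
  Edge l_c = 45 − 33/2 = 28.5 → r_n = 68.4 kN; interior l_c = 120 − 33 = 87 → r_n = 144 kN.
  R_n,bearing = 1·68.4 + 1·144 = 212.4 kN → 0.75 × 212.4 = 159 kN.
Bearing governs: 159 kN.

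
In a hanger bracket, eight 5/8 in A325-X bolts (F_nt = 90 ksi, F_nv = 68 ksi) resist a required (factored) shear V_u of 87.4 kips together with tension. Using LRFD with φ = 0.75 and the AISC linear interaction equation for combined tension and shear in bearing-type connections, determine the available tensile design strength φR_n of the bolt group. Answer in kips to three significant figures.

99.7 kips

A_b = π·0.625²/4 = 0.3068 in²; f_rv = 87.4 / (8 × 0.3068) = 35.61 ksi.
F'_nt = 1.3 F_nt − (F_nt / φF_nv) f_rv = 1.3·90 − (90/(0.75·68))·35.61 = 54.16 ksi, capped at F_nt → F'_nt = 54.16 ksi.
R_n = F'_nt · A_b · n = 54.16 × 0.3068 × 8 = 132.9 kips.
Design strength φR_n = 0.75 × 132.9 = 99.7 kips.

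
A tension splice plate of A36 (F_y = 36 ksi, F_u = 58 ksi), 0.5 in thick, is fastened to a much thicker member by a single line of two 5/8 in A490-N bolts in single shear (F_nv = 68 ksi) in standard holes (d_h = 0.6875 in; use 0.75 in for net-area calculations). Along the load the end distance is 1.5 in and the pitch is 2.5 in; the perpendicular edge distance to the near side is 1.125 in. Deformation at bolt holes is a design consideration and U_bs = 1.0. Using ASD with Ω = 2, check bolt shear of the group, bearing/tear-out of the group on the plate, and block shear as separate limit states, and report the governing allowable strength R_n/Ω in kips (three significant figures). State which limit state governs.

Bolt shear: A_b = π·0.625²/4 = 0.3068 in²; R_n = 68 × 0.3068 × 2 × 1 = 41.72 kips → 41.72 / 2 = 20.9 kips.
Bearing: edge l_c = 1.156, r_n = 40.24 kips; interior l_c = 1.812, r_n = 43.5 kips; R_n = 40.24 + 1·43.5 = 83.74 kips → 41.9 kips.
Block shear: A_gv = 2, A_nv = 1.438, A_nt = 0.375 in²; R_n = min(0.6F_uA_nv, 0.6F_yA_gv) + U_bs·F_u·A_nt = 64.95 kips → 32.5 kips.
Bolt shear governs: 20.9 kips.

20.9 kips (bolt shear governs)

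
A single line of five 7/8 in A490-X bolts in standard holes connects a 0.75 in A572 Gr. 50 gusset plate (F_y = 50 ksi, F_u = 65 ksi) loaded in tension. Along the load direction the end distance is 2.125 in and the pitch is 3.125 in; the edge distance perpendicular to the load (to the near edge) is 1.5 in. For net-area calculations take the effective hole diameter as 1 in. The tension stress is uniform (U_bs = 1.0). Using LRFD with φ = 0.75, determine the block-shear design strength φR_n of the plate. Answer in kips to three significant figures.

Shear plane L_v = 2.125 + 4·3.125 = 14.62 in; A_gv = 14.62 × 0.75 = 10.97 in².
A_nv = (14.62 − 4.5·1) × 0.75 = 7.594 in².
A_nt = (1.5 − 0.5·1) × 0.75 = 0.75 in².
0.6 F_u A_nv = 296.2 kips; 0.6 F_y A_gv = 329.1 kips → shear rupture governs the shear term.
R_n = 296.2 + 1.0 × 65 × 0.75 = 344.9 kips.
Design strength φR_n = 0.75 × 344.9 = 259 kips.

259 kips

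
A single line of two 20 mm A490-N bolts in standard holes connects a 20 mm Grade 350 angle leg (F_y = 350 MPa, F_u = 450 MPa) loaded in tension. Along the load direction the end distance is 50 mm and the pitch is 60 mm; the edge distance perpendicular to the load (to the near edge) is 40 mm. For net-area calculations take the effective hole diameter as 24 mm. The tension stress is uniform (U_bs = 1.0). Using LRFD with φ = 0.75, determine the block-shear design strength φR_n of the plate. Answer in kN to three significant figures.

489 kN

Shear plane L_v = 50 + 1·60 = 110 mm; A_gv = 110 × 20 = 2200 mm².
A_nv = (110 − 1.5·24) × 20 = 1480 mm².
A_nt = (40 − 0.5·24) × 20 = 560 mm².
0.6 F_u A_nv = 399.6 kN; 0.6 F_y A_gv = 462 kN → shear rupture governs the shear term.
R_n = 399.6 + 1.0 × 450 × 560 / 1000 = 651.6 kN.
Design strength φR_n = 0.75 × 651.6 = 489 kN.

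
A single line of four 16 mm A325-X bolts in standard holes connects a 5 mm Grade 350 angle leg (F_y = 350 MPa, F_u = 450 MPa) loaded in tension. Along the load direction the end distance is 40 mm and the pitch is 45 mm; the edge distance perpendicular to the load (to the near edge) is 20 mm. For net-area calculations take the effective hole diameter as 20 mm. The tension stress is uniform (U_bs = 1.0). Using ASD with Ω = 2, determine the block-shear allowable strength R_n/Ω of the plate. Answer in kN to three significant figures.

Shear plane L_v = 40 + 3·45 = 175 mm; A_gv = 175 × 5 = 875 mm².
A_nv = (175 − 3.5·20) × 5 = 525 mm².
A_nt = (20 − 0.5·20) × 5 = 50 mm².
0.6 F_u A_nv = 141.8 kN; 0.6 F_y A_gv = 183.8 kN → shear rupture governs the shear term.
R_n = 141.8 + 1.0 × 450 × 50 / 1000 = 164.2 kN.
Allowable strength R_n/Ω = 164.2 / 2 = 82.1 kN.

82.1 kN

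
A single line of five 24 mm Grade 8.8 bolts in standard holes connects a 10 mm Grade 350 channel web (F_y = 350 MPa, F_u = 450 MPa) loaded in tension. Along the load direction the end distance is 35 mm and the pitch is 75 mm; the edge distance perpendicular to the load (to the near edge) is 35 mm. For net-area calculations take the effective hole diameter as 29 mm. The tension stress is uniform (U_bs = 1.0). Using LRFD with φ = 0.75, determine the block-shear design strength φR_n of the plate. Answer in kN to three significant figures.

483 kN

Shear plane L_v = 35 + 4·75 = 335 mm; A_gv = 335 × 10 = 3350 mm².
A_nv = (335 − 4.5·29) × 10 = 2045 mm².
A_nt = (35 − 0.5·29) × 10 = 205 mm².
0.6 F_u A_nv = 552.1 kN; 0.6 F_y A_gv = 703.5 kN → shear rupture governs the shear term.
R_n = 552.1 + 1.0 × 450 × 205 / 1000 = 644.4 kN.
Design strength φR_n = 0.75 × 644.4 = 483 kN.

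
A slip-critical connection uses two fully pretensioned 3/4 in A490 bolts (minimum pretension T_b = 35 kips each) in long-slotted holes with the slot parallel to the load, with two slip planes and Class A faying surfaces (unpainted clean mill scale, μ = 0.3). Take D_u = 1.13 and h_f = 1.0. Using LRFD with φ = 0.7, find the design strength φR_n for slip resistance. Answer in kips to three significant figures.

33.2 kips

R_n = μ · D_u · h_f · T_b · n_s · n_b = 0.3 × 1.13 × 1.0 × 35 × 2 × 2 = 47.46 kips.
Design strength φR_n = 0.7 × 47.46 = 33.2 kips.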